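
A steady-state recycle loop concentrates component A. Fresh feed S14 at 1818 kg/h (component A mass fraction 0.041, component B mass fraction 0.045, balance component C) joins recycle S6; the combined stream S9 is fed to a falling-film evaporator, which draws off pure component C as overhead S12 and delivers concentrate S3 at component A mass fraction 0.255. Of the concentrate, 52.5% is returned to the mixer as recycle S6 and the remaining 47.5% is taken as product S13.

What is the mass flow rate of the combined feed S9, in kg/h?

2141 kg/h

Overall component A balance (none leaves overhead): component A in fresh feed = component A in product, i.e. 1818×0.041 = (1−0.525)·S3·0.255.
S3 = 74.538/(0.255×0.475) = 615.38 kg/h.
Recycle S6 = 0.525×615.38 = 323.07 kg/h.
Combined feed S9 = 1818 + 323.07 = 2141.1 kg/h.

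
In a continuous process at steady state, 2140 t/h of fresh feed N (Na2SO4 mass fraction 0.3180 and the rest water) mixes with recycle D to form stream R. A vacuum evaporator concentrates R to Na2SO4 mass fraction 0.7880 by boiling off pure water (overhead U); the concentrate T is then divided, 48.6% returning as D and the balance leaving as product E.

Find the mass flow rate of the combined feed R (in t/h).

Overall Na2SO4 balance (none leaves overhead): Na2SO4 in fresh feed = Na2SO4 in product, i.e. 2140×0.318 = (1−0.486)·T·0.788.
T = 680.52/(0.788×0.514) = 1680.2 t/h.
Recycle D = 0.486×1680.2 = 816.56 t/h.
Combined feed R = 2140 + 816.56 = 2956.6 t/h.

2957 t/h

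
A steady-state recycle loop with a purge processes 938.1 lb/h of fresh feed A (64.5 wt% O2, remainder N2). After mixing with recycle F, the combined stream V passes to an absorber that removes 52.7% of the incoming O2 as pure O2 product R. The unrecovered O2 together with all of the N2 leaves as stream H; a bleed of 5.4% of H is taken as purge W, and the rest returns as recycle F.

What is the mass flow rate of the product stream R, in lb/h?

O2 in V: m_A = 938.1×0.645 + (1−0.054)·(1−0.527)·m_A, so m_A = 605.07/0.5525 = 1095.1 lb/h.
Product R = 0.527×1095.1 = 577.1 lb/h.

577.1 lb/h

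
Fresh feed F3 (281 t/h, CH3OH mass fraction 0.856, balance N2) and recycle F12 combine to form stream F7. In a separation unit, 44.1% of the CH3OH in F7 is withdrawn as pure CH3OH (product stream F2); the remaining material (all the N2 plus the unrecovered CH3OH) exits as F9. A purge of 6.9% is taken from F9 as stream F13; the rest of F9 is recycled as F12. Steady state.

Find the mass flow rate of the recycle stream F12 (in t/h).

807 t/h

N2 enters only via F3 and leaves only via the purge: 281×0.144 = 0.069×(N2 in F9), and the separation unit passes all N2, so N2 in F7 = N2 in F9 = 586.43 t/h.
CH3OH in F7: m_A = 281×0.856 + (1−0.069)·(1−0.441)·m_A, so m_A = 240.54/0.4796 = 501.56 t/h.
F9 = (1−0.441)×501.56 + 586.43 = 866.81 t/h.
Recycle F12 = (1−0.069)×866.81 = 807 t/h.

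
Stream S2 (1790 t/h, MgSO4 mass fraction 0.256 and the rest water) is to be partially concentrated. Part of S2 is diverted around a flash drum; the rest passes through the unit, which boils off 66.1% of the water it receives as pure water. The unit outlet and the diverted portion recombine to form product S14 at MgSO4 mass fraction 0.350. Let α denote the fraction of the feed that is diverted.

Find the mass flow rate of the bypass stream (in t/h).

812.5 t/h

All 1790×0.256 = 458.24 t/h of MgSO4 reaches S14, so S14 = 458.24/0.350 = 1309.3 t/h and vapour = 480.74 t/h.
The evaporator receives (1−α)·1790 of feed at 0.744 water and removes 0.661 of that water:
0.661×0.744×(1−α)×1790 = 480.74
(1−α) = 480.74/880.29 = 0.5461;  α = 0.4539.
Bypass flow = 0.4539×1790 = 812.45 t/h.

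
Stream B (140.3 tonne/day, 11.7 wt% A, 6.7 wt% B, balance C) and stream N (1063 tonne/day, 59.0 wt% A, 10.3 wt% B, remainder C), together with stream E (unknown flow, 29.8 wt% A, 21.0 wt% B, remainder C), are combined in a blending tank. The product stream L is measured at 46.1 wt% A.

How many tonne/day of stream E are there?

Let E be the unknown flow. Total out = 1203.3 + E.
A balance: 643.59 + 0.298·E = 0.461·(1203.3 + E)
(0.298 − 0.461)·E = 0.461×1203.3 − 643.59 = -88.864
E = -88.864 / -0.163 = 545.18 tonne/day

545.2 tonne/day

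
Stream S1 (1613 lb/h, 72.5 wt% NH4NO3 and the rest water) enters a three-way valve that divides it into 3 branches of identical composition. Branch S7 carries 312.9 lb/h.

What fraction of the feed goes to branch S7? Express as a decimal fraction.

Fraction to S7 = 312.9/1613 = 0.1940.

0.194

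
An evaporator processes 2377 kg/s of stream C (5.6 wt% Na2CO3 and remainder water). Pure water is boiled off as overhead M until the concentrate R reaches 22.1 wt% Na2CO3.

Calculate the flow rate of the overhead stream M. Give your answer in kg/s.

Na2CO3 is conserved: 2377×0.056 = 133.11 kg/s all reports to the concentrate.
Concentrate = 133.11/(target fraction) = 602.32 kg/s.
Overhead = 2377 − 602.32 = 1774.7 kg/s.

1775 kg/s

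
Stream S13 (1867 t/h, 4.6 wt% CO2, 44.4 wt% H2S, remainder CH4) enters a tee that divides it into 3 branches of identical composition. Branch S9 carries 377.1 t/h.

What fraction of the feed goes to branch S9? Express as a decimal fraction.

Fraction to S9 = 377.1/1867 = 0.2020.

0.202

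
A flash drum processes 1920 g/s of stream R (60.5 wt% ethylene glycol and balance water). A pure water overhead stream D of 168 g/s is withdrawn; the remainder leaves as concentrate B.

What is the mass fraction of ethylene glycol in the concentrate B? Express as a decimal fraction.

ethylene glycol is not removed: 1920×0.605 = 1161.6 g/s of ethylene glycol enters B.
Concentrate = 1920 − 168 = 1752 g/s.
Mass fraction = 1161.6/1752 = 0.663.

0.663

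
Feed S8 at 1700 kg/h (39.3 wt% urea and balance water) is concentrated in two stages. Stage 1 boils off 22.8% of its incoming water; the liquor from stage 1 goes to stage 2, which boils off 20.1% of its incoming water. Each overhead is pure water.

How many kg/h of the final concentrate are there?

water in feed = 1700×0.607 = 1031.9 kg/h.
After stage 1: water left = (1−0.228)×1031.9 = 796.63; stream total = 1464.7 kg/h.
After stage 2: water left = (1−0.201)×796.63 = 636.5; final concentrate = 1304.6 kg/h.

1305 kg/h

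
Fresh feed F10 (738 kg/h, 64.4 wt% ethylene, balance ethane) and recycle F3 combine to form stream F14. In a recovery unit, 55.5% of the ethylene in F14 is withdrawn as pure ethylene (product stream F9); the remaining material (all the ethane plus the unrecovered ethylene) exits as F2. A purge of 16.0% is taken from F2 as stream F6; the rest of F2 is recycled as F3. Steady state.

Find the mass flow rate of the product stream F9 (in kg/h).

421.2 kg/h

ethylene in F14: m_A = 738×0.644 + (1−0.160)·(1−0.555)·m_A, so m_A = 475.27/0.6262 = 758.98 kg/h.
Product F9 = 0.555×758.98 = 421.23 kg/h.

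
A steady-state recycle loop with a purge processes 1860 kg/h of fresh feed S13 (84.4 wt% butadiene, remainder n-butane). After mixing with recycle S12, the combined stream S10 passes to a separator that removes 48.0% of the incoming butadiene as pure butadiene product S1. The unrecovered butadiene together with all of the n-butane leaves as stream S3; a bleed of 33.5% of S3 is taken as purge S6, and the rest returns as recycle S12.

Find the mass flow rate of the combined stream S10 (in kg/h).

3266 kg/h

n-butane enters only via S13 and leaves only via the purge: 1860×0.156 = 0.335×(n-butane in S3), and the separator passes all n-butane, so n-butane in S10 = n-butane in S3 = 866.15 kg/h.
butadiene in S10: m_A = 1860×0.844 + (1−0.335)·(1−0.480)·m_A, so m_A = 1569.8/0.6542 = 2399.6 kg/h.
S10 = 2399.6 + 866.15 = 3265.8 kg/h.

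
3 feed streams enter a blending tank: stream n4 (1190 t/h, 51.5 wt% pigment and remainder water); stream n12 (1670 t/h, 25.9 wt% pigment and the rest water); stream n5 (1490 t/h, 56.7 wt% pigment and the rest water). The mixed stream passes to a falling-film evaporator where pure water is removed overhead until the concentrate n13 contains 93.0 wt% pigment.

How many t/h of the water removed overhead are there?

2318 t/h

pigment entering = 1190×0.515 + 1670×0.259 + 1490×0.567 = 1890.2 t/h.
All pigment reports to n13, so n13 = 1890.2/0.930 = 2032.5 t/h.
Total feed = 4350 t/h; overhead = 4350 − 2032.5 = 2317.5 t/h.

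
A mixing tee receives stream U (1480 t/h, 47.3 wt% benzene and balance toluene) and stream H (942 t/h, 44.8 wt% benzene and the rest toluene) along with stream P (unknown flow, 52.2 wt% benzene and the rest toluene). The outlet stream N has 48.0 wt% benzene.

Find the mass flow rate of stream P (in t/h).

Let P be the unknown flow. Total out = 2422 + P.
benzene balance: 1122.1 + 0.522·P = 0.480·(2422 + P)
(0.522 − 0.480)·P = 0.480×2422 − 1122.1 = 40.504
P = 40.504 / 0.042 = 964.38 t/h

964.4 t/h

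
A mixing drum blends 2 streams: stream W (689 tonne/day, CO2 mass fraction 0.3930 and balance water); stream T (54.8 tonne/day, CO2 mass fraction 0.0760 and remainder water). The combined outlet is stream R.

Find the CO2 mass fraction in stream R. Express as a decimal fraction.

0.3696

Total flow out = 689 + 54.8 = 743.8 tonne/day.
CO2 in = 689×0.393 + 54.8×0.076 = 274.94 tonne/day.
CO2 mass fraction in R = 274.94/743.8 = 0.3696.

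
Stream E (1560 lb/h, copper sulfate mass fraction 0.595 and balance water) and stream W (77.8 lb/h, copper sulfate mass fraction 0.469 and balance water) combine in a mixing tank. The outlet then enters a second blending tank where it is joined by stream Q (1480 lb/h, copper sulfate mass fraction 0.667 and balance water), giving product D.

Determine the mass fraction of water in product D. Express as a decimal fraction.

Overall, product flow = 3117.8 lb/h.
water in = 1560×0.405 + 77.8×0.531 + 1480×0.333 = 1166 lb/h.
water fraction in D = 0.374.

0.374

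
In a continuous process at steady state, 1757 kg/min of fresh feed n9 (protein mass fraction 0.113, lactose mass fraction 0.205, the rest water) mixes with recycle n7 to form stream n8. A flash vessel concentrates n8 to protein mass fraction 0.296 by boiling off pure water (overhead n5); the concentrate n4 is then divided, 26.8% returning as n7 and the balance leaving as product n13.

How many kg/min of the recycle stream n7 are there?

Overall protein balance (none leaves overhead): protein in fresh feed = protein in product, i.e. 1757×0.113 = (1−0.268)·n4·0.296.
n4 = 198.54/(0.296×0.732) = 916.32 kg/min.
Recycle n7 = 0.268×916.32 = 245.57 kg/min.

245.6 kg/min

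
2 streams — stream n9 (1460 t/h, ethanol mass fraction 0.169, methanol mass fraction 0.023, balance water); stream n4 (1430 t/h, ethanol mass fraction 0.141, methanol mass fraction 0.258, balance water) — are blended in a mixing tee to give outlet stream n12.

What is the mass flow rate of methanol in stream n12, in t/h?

402.5 t/h

methanol out = methanol in = 1460×0.023 + 1430×0.258 = 402.52 t/h.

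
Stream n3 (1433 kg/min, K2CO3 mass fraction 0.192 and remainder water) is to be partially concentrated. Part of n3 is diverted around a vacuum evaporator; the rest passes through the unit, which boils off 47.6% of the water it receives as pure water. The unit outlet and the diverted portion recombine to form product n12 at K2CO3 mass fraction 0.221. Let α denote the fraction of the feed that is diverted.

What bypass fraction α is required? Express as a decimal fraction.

0.659

All 1433×0.192 = 275.14 kg/min of K2CO3 reaches n12, so n12 = 275.14/0.221 = 1245 kg/min and vapour = 188.04 kg/min.
The evaporator receives (1−α)·1433 of feed at 0.808 water and removes 0.476 of that water:
0.476×0.808×(1−α)×1433 = 188.04
(1−α) = 188.04/551.14 = 0.3412;  α = 0.6588.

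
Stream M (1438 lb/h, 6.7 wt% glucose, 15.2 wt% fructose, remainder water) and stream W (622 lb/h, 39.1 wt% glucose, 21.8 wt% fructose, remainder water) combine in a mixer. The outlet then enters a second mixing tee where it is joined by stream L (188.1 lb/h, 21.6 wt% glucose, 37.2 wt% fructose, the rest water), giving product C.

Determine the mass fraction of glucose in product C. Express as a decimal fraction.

0.169

Overall, product flow = 2248.1 lb/h.
glucose in = 1438×0.067 + 622×0.391 + 188.1×0.216 = 380.18 lb/h.
glucose fraction in C = 0.169.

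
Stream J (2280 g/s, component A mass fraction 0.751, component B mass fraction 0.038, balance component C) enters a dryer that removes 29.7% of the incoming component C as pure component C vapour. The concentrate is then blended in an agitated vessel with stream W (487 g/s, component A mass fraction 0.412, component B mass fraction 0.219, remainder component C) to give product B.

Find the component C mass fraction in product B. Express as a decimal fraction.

Vapour removed = 0.297×0.211×2280 = 142.88 g/s; concentrate = 2137.1 g/s.
component C reaching the mixer = 338.2 (from concentrate) + 487×0.369 = 517.9 g/s.
Product flow = 2137.1 + 487 = 2624.1 g/s; component C fraction = 0.197.

0.197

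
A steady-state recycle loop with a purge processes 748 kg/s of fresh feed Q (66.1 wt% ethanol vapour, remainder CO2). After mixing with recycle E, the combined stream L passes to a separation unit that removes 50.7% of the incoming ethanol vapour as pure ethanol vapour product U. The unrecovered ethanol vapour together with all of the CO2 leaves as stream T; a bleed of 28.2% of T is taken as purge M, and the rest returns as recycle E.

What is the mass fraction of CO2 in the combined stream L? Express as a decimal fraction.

CO2 enters only via Q and leaves only via the purge: 748×0.339 = 0.282×(CO2 in T), and the separation unit passes all CO2, so CO2 in L = CO2 in T = 899.19 kg/s.
ethanol vapour in L: m_A = 748×0.661 + (1−0.282)·(1−0.507)·m_A, so m_A = 494.43/0.6460 = 765.34 kg/s.
L = 765.34 + 899.19 = 1664.5 kg/s.
CO2 fraction in L = 899.19/1664.5 = 0.5402.

0.5402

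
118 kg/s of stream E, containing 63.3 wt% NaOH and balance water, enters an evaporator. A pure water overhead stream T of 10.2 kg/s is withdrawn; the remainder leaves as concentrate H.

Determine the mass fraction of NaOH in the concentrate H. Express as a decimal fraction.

NaOH is not removed: 118×0.633 = 74.694 kg/s of NaOH enters H.
Concentrate = 118 − 10.2 = 107.8 kg/s.
Mass fraction = 74.694/107.8 = 0.6929.

0.6929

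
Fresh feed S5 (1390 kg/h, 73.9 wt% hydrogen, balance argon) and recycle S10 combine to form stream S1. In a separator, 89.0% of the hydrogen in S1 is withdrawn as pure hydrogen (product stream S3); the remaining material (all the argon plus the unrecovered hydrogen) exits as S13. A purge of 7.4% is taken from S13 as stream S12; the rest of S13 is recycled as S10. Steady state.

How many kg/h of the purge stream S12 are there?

argon enters only via S5 and leaves only via the purge: 1390×0.261 = 0.074×(argon in S13), and the separator passes all argon, so argon in S1 = argon in S13 = 4902.6 kg/h.
hydrogen in S1: m_A = 1390×0.739 + (1−0.074)·(1−0.890)·m_A, so m_A = 1027.2/0.8981 = 1143.7 kg/h.
S13 = (1−0.890)×1143.7 + 4902.6 = 5028.4 kg/h.
Purge S12 = 0.074×5028.4 = 372.1 kg/h.

372.1 kg/h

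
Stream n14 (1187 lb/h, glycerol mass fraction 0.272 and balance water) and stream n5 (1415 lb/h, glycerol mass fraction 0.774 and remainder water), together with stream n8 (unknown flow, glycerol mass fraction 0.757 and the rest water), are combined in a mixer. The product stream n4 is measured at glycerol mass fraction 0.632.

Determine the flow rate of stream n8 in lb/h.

1811 lb/h

Let n8 be the unknown flow. Total out = 2602 + n8.
glycerol balance: 1418.1 + 0.757·n8 = 0.632·(2602 + n8)
(0.757 − 0.632)·n8 = 0.632×2602 − 1418.1 = 226.39
n8 = 226.39 / 0.125 = 1811.1 lb/h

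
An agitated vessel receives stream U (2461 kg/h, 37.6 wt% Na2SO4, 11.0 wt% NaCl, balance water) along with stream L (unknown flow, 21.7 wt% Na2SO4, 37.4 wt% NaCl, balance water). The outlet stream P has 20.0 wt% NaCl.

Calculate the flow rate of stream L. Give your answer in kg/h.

1273 kg/h

Let L be the unknown flow. Total out = 2461 + L.
NaCl balance: 270.71 + 0.374·L = 0.200·(2461 + L)
(0.374 − 0.200)·L = 0.200×2461 − 270.71 = 221.49
L = 221.49 / 0.174 = 1272.9 kg/h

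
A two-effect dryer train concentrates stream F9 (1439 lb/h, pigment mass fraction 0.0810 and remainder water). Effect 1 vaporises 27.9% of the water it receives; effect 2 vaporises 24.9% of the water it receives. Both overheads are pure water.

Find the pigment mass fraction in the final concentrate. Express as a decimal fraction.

0.1400

water in feed = 1439×0.919 = 1322.4 lb/h.
After stage 1: water left = (1−0.279)×1322.4 = 953.48; stream total = 1070 lb/h.
After stage 2: water left = (1−0.249)×953.48 = 716.06; final concentrate = 832.62 lb/h.
pigment fraction = 116.56/832.62 = 0.1400.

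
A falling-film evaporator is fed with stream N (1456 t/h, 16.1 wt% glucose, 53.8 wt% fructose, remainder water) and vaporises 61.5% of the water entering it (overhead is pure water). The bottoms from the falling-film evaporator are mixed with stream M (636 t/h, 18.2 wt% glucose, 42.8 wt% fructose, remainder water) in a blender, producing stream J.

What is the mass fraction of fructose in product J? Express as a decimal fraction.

Vapour removed = 0.615×0.301×1456 = 269.53 t/h; concentrate = 1186.5 t/h.
fructose reaching the mixer = 783.33 (from concentrate) + 636×0.428 = 1055.5 t/h.
Product flow = 1186.5 + 636 = 1822.5 t/h; fructose fraction = 0.5792.

0.5792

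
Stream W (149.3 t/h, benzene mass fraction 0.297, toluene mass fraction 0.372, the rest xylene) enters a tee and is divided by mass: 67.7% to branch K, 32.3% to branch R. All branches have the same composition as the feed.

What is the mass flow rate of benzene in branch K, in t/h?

30.02 t/h

Branch K total = 0.677×149.3 = 101.08 t/h.
benzene in K = 0.297×101.08 = 30.02 t/h.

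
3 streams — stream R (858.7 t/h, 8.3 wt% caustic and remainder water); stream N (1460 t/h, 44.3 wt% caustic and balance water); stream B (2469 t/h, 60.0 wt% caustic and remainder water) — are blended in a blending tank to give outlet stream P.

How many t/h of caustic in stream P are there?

caustic out = caustic in = 858.7×0.083 + 1460×0.443 + 2469×0.600 = 2199.5 t/h.

2199 t/h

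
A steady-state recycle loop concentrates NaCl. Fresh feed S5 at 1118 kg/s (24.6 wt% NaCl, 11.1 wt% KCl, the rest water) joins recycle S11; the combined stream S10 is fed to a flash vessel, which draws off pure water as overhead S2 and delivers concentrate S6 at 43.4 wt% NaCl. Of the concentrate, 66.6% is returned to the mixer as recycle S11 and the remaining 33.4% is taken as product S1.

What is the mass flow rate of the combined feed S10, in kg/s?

Overall NaCl balance (none leaves overhead): NaCl in fresh feed = NaCl in product, i.e. 1118×0.246 = (1−0.666)·S6·0.434.
S6 = 275.03/(0.434×0.334) = 1897.3 kg/s.
Recycle S11 = 0.666×1897.3 = 1263.6 kg/s.
Combined feed S10 = 1118 + 1263.6 = 2381.6 kg/s.

2382 kg/s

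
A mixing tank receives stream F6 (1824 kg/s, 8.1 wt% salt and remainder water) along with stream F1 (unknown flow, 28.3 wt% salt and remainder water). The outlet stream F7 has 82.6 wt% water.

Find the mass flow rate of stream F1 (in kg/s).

Let F1 be the unknown flow. Total out = 1824 + F1.
water balance: 1676.3 + 0.717·F1 = 0.826·(1824 + F1)
(0.717 − 0.826)·F1 = 0.826×1824 − 1676.3 = -169.63
F1 = -169.63 / -0.109 = 1556.3 kg/s

1556 kg/s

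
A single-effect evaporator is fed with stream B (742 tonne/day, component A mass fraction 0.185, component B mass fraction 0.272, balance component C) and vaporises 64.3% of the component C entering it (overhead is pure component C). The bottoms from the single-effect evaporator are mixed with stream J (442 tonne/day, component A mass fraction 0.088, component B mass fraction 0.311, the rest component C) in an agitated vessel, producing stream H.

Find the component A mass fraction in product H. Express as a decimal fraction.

Vapour removed = 0.643×0.543×742 = 259.07 tonne/day; concentrate = 482.93 tonne/day.
component A reaching the mixer = 137.27 (from concentrate) + 442×0.088 = 176.17 tonne/day.
Product flow = 482.93 + 442 = 924.93 tonne/day; component A fraction = 0.190.

0.190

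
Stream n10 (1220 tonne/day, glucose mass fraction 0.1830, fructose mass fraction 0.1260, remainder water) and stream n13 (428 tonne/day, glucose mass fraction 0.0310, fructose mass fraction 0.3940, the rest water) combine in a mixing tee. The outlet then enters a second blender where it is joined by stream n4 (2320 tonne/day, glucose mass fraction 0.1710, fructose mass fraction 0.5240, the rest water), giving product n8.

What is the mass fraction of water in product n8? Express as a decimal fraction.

Overall, product flow = 3968 tonne/day.
water in = 1220×0.691 + 428×0.575 + 2320×0.305 = 1796.7 tonne/day.
water fraction in n8 = 0.4528.

0.4528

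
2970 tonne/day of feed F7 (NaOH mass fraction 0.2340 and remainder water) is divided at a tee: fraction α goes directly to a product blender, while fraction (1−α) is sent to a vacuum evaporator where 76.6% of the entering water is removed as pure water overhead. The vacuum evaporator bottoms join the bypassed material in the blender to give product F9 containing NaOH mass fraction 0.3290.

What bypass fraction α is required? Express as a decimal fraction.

All 2970×0.234 = 694.98 tonne/day of NaOH reaches F9, so F9 = 694.98/0.329 = 2112.4 tonne/day and vapour = 857.6 tonne/day.
The evaporator receives (1−α)·2970 of feed at 0.766 water and removes 0.766 of that water:
0.766×0.766×(1−α)×2970 = 857.6
(1−α) = 857.6/1742.7 = 0.4921;  α = 0.5079.

0.508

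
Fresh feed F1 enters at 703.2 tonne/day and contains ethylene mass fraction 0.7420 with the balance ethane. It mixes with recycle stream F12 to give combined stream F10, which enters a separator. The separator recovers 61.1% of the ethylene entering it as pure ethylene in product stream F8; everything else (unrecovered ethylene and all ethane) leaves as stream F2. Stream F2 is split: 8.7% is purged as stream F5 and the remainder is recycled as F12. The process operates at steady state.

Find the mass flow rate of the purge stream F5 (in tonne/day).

ethane enters only via F1 and leaves only via the purge: 703.2×0.258 = 0.087×(ethane in F2), and the separator passes all ethane, so ethane in F10 = ethane in F2 = 2085.4 tonne/day.
ethylene in F10: m_A = 703.2×0.742 + (1−0.087)·(1−0.611)·m_A, so m_A = 521.77/0.6448 = 809.15 tonne/day.
F2 = (1−0.611)×809.15 + 2085.4 = 2400.1 tonne/day.
Purge F5 = 0.087×2400.1 = 208.81 tonne/day.

208.8 tonne/day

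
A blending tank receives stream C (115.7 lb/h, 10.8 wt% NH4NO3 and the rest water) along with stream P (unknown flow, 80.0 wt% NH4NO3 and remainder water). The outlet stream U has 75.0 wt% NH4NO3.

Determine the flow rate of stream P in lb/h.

Let P be the unknown flow. Total out = 115.7 + P.
NH4NO3 balance: 12.496 + 0.800·P = 0.750·(115.7 + P)
(0.800 − 0.750)·P = 0.750×115.7 − 12.496 = 74.279
P = 74.279 / 0.050 = 1485.6 lb/h

1486 lb/h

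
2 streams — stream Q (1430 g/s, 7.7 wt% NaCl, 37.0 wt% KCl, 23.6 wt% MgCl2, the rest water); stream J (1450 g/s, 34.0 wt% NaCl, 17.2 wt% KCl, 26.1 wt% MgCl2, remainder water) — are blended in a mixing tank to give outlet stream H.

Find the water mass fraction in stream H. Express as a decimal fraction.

0.272

Total flow out = 1430 + 1450 = 2880 g/s.
water in = 1430×0.317 + 1450×0.227 = 782.46 g/s.
water mass fraction in H = 782.46/2880 = 0.272.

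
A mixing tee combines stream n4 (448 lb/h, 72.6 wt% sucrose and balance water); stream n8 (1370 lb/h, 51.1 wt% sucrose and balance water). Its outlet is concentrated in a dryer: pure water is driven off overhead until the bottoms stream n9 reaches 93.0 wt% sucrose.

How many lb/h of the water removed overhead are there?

715.5 lb/h

sucrose entering = 448×0.726 + 1370×0.511 = 1025.3 lb/h.
All sucrose reports to n9, so n9 = 1025.3/0.930 = 1102.5 lb/h.
Total feed = 1818 lb/h; overhead = 1818 − 1102.5 = 715.51 lb/h.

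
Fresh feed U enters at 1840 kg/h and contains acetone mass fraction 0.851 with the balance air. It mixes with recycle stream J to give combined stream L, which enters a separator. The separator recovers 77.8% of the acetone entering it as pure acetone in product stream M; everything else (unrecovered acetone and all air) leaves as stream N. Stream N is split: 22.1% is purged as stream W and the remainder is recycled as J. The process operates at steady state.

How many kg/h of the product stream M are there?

acetone in L: m_A = 1840×0.851 + (1−0.221)·(1−0.778)·m_A, so m_A = 1565.8/0.8271 = 1893.3 kg/h.
Product M = 0.778×1893.3 = 1473 kg/h.

1473 kg/h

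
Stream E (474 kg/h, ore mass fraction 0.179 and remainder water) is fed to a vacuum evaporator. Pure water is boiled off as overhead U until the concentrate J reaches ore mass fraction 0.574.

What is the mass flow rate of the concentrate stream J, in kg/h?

ore is conserved: 474×0.179 = 84.846 kg/h all reports to the concentrate.
Concentrate = 84.846/(target fraction) = 147.82 kg/h.

147.8 kg/h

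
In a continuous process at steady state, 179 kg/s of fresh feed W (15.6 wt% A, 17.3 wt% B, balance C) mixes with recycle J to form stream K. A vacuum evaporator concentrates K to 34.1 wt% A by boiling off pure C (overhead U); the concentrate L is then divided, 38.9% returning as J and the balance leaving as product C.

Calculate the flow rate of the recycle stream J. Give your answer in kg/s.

Overall A balance (none leaves overhead): A in fresh feed = A in product, i.e. 179×0.156 = (1−0.389)·L·0.341.
L = 27.924/(0.341×0.611) = 134.02 kg/s.
Recycle J = 0.389×134.02 = 52.135 kg/s.

52.14 kg/s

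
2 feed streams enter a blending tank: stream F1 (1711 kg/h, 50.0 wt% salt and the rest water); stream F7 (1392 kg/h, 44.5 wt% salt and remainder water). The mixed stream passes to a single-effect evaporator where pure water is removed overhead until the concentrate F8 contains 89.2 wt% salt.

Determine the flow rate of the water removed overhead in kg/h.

salt entering = 1711×0.500 + 1392×0.445 = 1474.9 kg/h.
All salt reports to F8, so F8 = 1474.9/0.892 = 1653.5 kg/h.
Total feed = 3103 kg/h; overhead = 3103 − 1653.5 = 1449.5 kg/h.

1449 kg/h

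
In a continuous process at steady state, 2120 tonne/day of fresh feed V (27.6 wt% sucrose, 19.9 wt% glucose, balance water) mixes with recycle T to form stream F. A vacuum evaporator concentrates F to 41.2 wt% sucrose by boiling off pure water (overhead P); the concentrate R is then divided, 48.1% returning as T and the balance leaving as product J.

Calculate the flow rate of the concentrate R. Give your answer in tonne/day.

2736 tonne/day

Overall sucrose balance (none leaves overhead): sucrose in fresh feed = sucrose in product, i.e. 2120×0.276 = (1−0.481)·R·0.412.
R = 585.12/(0.412×0.519) = 2736.4 tonne/day.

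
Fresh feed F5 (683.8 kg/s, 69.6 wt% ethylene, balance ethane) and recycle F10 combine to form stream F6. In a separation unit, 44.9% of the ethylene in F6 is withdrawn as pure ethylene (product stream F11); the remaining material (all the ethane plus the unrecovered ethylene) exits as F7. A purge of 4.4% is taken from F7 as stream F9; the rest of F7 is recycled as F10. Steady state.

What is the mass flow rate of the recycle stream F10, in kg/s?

ethane enters only via F5 and leaves only via the purge: 683.8×0.304 = 0.044×(ethane in F7), and the separation unit passes all ethane, so ethane in F6 = ethane in F7 = 4724.4 kg/s.
ethylene in F6: m_A = 683.8×0.696 + (1−0.044)·(1−0.449)·m_A, so m_A = 475.92/0.4732 = 1005.7 kg/s.
F7 = (1−0.449)×1005.7 + 4724.4 = 5278.6 kg/s.
Recycle F10 = (1−0.044)×5278.6 = 5046.3 kg/s.

5046 kg/s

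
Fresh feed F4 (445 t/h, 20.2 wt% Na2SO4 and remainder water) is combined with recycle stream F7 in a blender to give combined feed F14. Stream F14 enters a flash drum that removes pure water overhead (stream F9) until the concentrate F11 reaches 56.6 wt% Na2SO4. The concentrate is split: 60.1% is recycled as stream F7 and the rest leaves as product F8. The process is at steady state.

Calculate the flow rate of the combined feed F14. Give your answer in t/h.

Overall Na2SO4 balance (none leaves overhead): Na2SO4 in fresh feed = Na2SO4 in product, i.e. 445×0.202 = (1−0.601)·F11·0.566.
F11 = 89.89/(0.566×0.399) = 398.04 t/h.
Recycle F7 = 0.601×398.04 = 239.22 t/h.
Combined feed F14 = 445 + 239.22 = 684.22 t/h.

684.2 t/h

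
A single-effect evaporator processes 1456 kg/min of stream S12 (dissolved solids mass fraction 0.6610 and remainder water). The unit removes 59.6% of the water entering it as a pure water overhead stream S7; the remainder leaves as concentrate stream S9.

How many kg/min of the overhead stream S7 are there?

water entering = 1456×0.339 = 493.58 kg/min; overhead removed = 0.596×493.58 = 294.18 kg/min.

294.2 kg/min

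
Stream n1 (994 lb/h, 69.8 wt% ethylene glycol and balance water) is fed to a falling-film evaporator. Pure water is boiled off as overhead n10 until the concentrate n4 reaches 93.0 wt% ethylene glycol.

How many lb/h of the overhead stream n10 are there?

ethylene glycol is conserved: 994×0.698 = 693.81 lb/h all reports to the concentrate.
Concentrate = 693.81/(target fraction) = 746.03 lb/h.
Overhead = 994 − 746.03 = 247.97 lb/h.

248 lb/h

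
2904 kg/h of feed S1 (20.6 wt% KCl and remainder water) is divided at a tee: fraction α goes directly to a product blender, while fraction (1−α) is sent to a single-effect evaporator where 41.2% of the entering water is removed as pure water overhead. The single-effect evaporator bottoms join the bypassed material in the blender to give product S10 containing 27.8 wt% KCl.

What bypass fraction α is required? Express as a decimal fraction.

All 2904×0.206 = 598.22 kg/h of KCl reaches S10, so S10 = 598.22/0.278 = 2151.9 kg/h and vapour = 752.12 kg/h.
The evaporator receives (1−α)·2904 of feed at 0.794 water and removes 0.412 of that water:
0.412×0.794×(1−α)×2904 = 752.12
(1−α) = 752.12/949.98 = 0.7917;  α = 0.2083.

0.208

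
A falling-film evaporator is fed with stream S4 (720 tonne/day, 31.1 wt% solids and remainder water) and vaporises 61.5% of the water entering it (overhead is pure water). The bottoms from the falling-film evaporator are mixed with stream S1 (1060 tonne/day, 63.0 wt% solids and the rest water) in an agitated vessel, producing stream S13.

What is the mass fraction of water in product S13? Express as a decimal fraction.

0.395

Vapour removed = 0.615×0.689×720 = 305.09 tonne/day; concentrate = 414.91 tonne/day.
water reaching the mixer = 190.99 (from concentrate) + 1060×0.370 = 583.19 tonne/day.
Product flow = 414.91 + 1060 = 1474.9 tonne/day; water fraction = 0.395.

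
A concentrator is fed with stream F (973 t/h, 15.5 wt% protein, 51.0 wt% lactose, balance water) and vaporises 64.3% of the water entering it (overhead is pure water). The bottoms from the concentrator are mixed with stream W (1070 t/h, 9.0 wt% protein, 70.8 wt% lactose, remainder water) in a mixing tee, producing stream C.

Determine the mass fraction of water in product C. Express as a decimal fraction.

Vapour removed = 0.643×0.335×973 = 209.59 t/h; concentrate = 763.41 t/h.
water reaching the mixer = 116.37 (from concentrate) + 1070×0.202 = 332.51 t/h.
Product flow = 763.41 + 1070 = 1833.4 t/h; water fraction = 0.181.

0.181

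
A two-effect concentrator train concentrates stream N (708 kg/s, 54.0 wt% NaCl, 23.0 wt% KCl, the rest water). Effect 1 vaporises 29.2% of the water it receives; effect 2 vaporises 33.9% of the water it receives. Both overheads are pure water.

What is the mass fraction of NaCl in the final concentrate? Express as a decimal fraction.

water in feed = 708×0.230 = 162.84 kg/s.
After stage 1: water left = (1−0.292)×162.84 = 115.29; stream total = 660.45 kg/s.
After stage 2: water left = (1−0.339)×115.29 = 76.207; final concentrate = 621.37 kg/s.
NaCl fraction = 382.32/621.37 = 0.615.

0.615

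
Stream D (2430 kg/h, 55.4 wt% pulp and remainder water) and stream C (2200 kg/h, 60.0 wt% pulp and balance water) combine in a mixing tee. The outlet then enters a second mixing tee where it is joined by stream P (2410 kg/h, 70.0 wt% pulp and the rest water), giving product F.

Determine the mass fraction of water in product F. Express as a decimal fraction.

0.382

Overall, product flow = 7040 kg/h.
water in = 2430×0.446 + 2200×0.400 + 2410×0.300 = 2686.8 kg/h.
water fraction in F = 0.382.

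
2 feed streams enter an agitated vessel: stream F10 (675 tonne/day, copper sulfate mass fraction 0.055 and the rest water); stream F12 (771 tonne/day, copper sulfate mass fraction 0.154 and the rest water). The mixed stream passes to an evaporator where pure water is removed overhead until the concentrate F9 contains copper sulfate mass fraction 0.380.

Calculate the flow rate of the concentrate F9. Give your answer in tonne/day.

410.2 tonne/day

copper sulfate entering = 675×0.055 + 771×0.154 = 155.86 tonne/day.
All copper sulfate reports to F9, so F9 = 155.86/0.380 = 410.16 tonne/day.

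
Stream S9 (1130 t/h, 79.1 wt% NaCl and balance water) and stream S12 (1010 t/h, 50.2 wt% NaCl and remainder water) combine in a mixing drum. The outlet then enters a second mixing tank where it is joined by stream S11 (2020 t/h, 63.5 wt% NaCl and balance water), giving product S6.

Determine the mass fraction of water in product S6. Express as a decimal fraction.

0.355

Overall, product flow = 4160 t/h.
water in = 1130×0.209 + 1010×0.498 + 2020×0.365 = 1476.5 t/h.
water fraction in S6 = 0.355.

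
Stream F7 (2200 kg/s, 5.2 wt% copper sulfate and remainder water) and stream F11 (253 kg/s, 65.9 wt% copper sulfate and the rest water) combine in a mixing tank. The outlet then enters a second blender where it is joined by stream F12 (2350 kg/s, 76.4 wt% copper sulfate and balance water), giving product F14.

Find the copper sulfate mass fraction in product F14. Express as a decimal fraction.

Overall, product flow = 4803 kg/s.
copper sulfate in = 2200×0.052 + 253×0.659 + 2350×0.764 = 2076.5 kg/s.
copper sulfate fraction in F14 = 0.432.

0.432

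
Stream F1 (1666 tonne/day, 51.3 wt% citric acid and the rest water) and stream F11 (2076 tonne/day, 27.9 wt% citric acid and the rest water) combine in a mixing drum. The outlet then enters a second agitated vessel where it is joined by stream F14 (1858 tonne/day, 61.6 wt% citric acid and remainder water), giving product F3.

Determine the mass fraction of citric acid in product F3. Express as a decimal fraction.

Overall, product flow = 5600 tonne/day.
citric acid in = 1666×0.513 + 2076×0.279 + 1858×0.616 = 2578.4 tonne/day.
citric acid fraction in F3 = 0.460.

0.460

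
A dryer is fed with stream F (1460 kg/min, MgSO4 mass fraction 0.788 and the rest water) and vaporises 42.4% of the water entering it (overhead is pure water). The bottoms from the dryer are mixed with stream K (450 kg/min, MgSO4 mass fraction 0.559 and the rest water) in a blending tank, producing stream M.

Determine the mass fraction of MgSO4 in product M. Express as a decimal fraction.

Vapour removed = 0.424×0.212×1460 = 131.24 kg/min; concentrate = 1328.8 kg/min.
MgSO4 reaching the mixer = 1150.5 (from concentrate) + 450×0.559 = 1402 kg/min.
Product flow = 1328.8 + 450 = 1778.8 kg/min; MgSO4 fraction = 0.788.

0.788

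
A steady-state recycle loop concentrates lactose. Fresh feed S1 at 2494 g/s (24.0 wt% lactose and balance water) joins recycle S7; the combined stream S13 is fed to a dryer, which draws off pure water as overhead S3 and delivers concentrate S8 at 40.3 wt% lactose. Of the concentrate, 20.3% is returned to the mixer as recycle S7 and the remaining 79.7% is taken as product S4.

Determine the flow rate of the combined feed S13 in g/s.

Overall lactose balance (none leaves overhead): lactose in fresh feed = lactose in product, i.e. 2494×0.240 = (1−0.203)·S8·0.403.
S8 = 598.56/(0.403×0.797) = 1863.6 g/s.
Recycle S7 = 0.203×1863.6 = 378.3 g/s.
Combined feed S13 = 2494 + 378.3 = 2872.3 g/s.

2872 g/s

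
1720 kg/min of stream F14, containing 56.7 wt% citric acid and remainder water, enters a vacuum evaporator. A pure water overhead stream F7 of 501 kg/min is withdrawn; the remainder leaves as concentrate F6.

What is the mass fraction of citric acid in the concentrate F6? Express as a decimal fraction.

citric acid is not removed: 1720×0.567 = 975.24 kg/min of citric acid enters F6.
Concentrate = 1720 − 501 = 1219 kg/min.
Mass fraction = 975.24/1219 = 0.800.

0.800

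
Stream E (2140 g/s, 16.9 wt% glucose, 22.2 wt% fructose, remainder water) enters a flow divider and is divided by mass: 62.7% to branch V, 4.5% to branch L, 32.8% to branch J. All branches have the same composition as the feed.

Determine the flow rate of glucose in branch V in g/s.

226.8 g/s

Branch V total = 0.627×2140 = 1341.8 g/s.
glucose in V = 0.169×1341.8 = 226.76 g/s.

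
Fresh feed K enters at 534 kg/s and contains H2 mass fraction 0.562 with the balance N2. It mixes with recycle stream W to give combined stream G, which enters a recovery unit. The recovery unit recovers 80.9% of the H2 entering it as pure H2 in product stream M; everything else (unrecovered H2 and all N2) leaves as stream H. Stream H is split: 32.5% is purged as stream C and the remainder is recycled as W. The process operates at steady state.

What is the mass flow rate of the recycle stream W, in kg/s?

530.2 kg/s

N2 enters only via K and leaves only via the purge: 534×0.438 = 0.325×(N2 in H), and the recovery unit passes all N2, so N2 in G = N2 in H = 719.67 kg/s.
H2 in G: m_A = 534×0.562 + (1−0.325)·(1−0.809)·m_A, so m_A = 300.11/0.8711 = 344.53 kg/s.
H = (1−0.809)×344.53 + 719.67 = 785.47 kg/s.
Recycle W = (1−0.325)×785.47 = 530.19 kg/s.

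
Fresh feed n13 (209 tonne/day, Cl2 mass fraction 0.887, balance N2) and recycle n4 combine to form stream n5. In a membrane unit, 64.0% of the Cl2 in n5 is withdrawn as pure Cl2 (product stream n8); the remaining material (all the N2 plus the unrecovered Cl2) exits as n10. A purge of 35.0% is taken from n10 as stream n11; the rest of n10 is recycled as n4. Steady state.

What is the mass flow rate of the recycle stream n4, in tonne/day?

N2 enters only via n13 and leaves only via the purge: 209×0.113 = 0.350×(N2 in n10), and the membrane unit passes all N2, so N2 in n5 = N2 in n10 = 67.477 tonne/day.
Cl2 in n5: m_A = 209×0.887 + (1−0.350)·(1−0.640)·m_A, so m_A = 185.38/0.7660 = 242.01 tonne/day.
n10 = (1−0.640)×242.01 + 67.477 = 154.6 tonne/day.
Recycle n4 = (1−0.350)×154.6 = 100.49 tonne/day.

100.5 tonne/day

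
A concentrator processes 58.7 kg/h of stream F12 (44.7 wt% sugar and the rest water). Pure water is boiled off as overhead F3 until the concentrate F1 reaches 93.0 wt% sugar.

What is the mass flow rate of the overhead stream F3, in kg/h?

30.49 kg/h

sugar is conserved: 58.7×0.447 = 26.239 kg/h all reports to the concentrate.
Concentrate = 26.239/(target fraction) = 28.214 kg/h.
Overhead = 58.7 − 28.214 = 30.486 kg/h.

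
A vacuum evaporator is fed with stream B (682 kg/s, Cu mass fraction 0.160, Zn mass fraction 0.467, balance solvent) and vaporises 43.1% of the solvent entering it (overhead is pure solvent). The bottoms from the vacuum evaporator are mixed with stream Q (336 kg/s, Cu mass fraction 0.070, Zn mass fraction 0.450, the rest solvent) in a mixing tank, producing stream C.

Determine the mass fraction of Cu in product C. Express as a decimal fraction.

Vapour removed = 0.431×0.373×682 = 109.64 kg/s; concentrate = 572.36 kg/s.
Cu reaching the mixer = 109.12 (from concentrate) + 336×0.070 = 132.64 kg/s.
Product flow = 572.36 + 336 = 908.36 kg/s; Cu fraction = 0.146.

0.146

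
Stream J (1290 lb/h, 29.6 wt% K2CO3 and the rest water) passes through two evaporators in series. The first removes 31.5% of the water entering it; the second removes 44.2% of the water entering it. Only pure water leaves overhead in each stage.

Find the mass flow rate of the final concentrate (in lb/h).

729 lb/h

water in feed = 1290×0.704 = 908.16 lb/h.
After stage 1: water left = (1−0.315)×908.16 = 622.09; stream total = 1003.9 lb/h.
After stage 2: water left = (1−0.442)×622.09 = 347.13; final concentrate = 728.97 lb/h.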